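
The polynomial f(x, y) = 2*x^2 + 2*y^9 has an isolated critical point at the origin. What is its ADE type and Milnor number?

Type A_{8}, Milnor number mu = 8.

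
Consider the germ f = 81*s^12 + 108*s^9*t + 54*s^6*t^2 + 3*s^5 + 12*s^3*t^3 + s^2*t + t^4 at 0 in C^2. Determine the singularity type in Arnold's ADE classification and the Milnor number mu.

The Hessian of f at 0 is [[0, 0], [0, 0]] with rank 0, so corank 2. A Groebner basis of the Jacobian ideal J(f) in C{s,t} is {s^3, s^2/4 + t^3, s*t}; counting standard monomials gives mu = 5. Corank 2; j^3 = s^2*t has shape L^2 M (L != M), so D-series; mu = 5 gives D_5.

Type D_{5}, Milnor number mu = 5.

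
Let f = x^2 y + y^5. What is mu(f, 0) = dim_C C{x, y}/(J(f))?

The Hessian of f at 0 has rank 0. Corank 2; j^3 = x^2*y has shape L^2 M (L != M), so D-series; mu = 6 gives D_6.

6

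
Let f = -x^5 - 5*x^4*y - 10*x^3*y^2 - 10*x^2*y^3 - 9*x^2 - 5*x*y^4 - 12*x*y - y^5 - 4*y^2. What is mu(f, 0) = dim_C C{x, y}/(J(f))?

The Hessian of f at 0 has rank 1. Corank 1: A-series; mu = 4 gives A_4.

4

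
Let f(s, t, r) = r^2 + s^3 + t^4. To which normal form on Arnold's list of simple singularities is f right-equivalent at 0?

E_{6}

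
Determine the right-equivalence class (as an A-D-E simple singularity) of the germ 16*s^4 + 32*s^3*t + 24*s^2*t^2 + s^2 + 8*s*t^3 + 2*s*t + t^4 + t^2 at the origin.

The Hessian of f at 0 has rank 1. Corank 1: A-series; mu = 3 gives A_3.

A3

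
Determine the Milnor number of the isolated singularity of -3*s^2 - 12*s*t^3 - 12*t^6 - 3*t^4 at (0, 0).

3

The Hessian of f at 0 is [[-6, 0], [0, 0]] with rank 1, so corank 1. A Groebner basis of the Jacobian ideal J(f) in C{s,t} is {t^3, s}; counting standard monomials gives mu = 3. Corank 1: A-series; mu = 3 gives A_3.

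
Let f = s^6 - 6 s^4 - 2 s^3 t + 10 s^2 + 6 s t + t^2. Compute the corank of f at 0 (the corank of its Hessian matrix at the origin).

0

Hessian at 0 has rank 2.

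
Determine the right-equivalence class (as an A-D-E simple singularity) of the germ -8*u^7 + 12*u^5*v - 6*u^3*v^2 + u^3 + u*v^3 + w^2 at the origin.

E7

The Hessian of f at 0 has rank 1. Corank 2; j^3 = u^3 is a perfect cube, so E-series; the 4-jet and mu = 7 give E_7.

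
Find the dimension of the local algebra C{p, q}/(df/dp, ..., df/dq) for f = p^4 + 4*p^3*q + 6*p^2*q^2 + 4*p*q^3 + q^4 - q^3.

6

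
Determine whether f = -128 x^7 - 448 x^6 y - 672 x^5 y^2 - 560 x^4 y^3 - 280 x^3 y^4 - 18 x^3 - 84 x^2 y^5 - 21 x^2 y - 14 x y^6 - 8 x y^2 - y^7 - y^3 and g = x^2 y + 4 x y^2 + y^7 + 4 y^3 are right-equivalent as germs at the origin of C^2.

Yes.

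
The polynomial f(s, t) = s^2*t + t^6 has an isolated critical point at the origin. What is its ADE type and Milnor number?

Type D7, Milnor number mu = 7.

The Hessian of f at 0 is [[0, 0], [0, 0]] with rank 0, so corank 2. A Groebner basis of the Jacobian ideal J(f) in C{s,t} is {s^2/6 + t^5, s^3, s*t}; counting standard monomials gives mu = 7. Corank 2; j^3 = s^2*t has shape L^2 M (L != M), so D-series; mu = 7 gives D_7.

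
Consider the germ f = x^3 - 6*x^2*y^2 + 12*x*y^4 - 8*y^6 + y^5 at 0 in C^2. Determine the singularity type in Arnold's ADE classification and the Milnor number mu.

The Hessian of f at 0 is [[0, 0], [0, 0]] with rank 0, so corank 2. A Groebner basis of the Jacobian ideal J(f) in C{x,y} is {y^4, x^3, -x^2/4 + x*y^2}; counting standard monomials gives mu = 8. Corank 2; j^3 = x^3 is a perfect cube, so E-series; the 5-jet and mu = 8 give E_8.

Type E_{8}, Milnor number mu = 8.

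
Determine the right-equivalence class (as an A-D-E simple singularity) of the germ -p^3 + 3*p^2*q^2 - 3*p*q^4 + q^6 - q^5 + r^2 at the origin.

E8

The Hessian of f at 0 is [[0, 0, 0], [0, 0, 0], [0, 0, 2]] with rank 1, so corank 2. A Groebner basis of the Jacobian ideal J(f) in C{p,q,r} is {q^4, p^3, -p^2/2 + p*q^2, r}; counting standard monomials gives mu = 8. Corank 2; j^3 = -p^3 is a perfect cube, so E-series; the 5-jet and mu = 8 give E_8.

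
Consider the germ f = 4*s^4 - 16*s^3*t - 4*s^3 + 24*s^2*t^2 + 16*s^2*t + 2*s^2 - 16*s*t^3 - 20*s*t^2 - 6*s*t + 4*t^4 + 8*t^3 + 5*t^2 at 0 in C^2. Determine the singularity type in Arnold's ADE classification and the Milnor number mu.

Type A_1, Milnor number mu = 1.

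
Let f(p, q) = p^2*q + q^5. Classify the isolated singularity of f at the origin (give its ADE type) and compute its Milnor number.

Type D_{6}, Milnor number mu = 6.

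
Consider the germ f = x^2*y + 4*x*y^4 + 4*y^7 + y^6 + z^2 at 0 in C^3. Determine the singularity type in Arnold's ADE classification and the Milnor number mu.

Type D7, Milnor number mu = 7.

The Hessian of f at 0 is [[0, 0, 0], [0, 0, 0], [0, 0, 2]] with rank 1, so corank 2. A Groebner basis of the Jacobian ideal J(f) in C{x,y,z} is {x*y/2 + y^4, x^3, x^2*y, -x^2/3 + x*y^2, z}; counting standard monomials gives mu = 7. Corank 2; j^3 = x^2*y has shape L^2 M (L != M), so D-series; mu = 7 gives D_7.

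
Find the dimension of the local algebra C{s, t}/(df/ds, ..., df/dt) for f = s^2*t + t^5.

6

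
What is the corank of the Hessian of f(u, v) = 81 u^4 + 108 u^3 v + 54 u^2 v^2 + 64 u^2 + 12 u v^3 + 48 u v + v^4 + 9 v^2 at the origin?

Hessian at 0 has rank 1.

1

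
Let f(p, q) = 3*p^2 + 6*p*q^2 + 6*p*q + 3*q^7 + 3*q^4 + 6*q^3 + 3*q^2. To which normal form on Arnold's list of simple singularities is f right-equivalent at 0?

A_{6}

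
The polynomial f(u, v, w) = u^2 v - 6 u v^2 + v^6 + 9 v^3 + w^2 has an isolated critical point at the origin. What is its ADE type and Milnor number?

Type D7, Milnor number mu = 7.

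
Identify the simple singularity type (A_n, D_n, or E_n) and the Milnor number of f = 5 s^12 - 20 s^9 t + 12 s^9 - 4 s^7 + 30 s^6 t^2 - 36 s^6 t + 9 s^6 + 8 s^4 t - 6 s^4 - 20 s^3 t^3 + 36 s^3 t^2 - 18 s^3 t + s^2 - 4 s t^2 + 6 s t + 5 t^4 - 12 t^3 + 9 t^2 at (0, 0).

Type A_{3}, Milnor number mu = 3.

The Hessian of f at 0 is [[2, 6], [6, 18]] with rank 1, so corank 1. A Groebner basis of the Jacobian ideal J(f) in C{s,t} is {s^2 - 9*s/2 - 27*t/2, s*t + 3*s/2 + 9*t/2, -s/2 + t^2 - 3*t/2}; counting standard monomials gives mu = 3. Corank 1: A-series; mu = 3 gives A_3.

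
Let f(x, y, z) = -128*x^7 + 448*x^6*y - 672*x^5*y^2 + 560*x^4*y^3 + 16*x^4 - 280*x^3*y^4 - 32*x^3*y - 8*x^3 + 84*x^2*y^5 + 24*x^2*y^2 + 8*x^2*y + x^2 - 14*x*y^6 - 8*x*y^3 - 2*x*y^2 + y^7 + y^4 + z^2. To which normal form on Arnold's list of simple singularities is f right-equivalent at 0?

A_{6}

The Hessian of f at 0 has rank 2. Corank 1: A-series; mu = 6 gives A_6.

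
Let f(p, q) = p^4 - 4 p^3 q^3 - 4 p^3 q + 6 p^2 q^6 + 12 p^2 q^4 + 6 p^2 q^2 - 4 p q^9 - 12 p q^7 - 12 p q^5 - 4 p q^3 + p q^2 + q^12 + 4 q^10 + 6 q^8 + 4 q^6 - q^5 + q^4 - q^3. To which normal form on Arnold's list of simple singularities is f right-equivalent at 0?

D_{5}

The Hessian of f at 0 has rank 0. Corank 2; j^3 = q^2*(p - q) has shape L^2 M (L != M), so D-series; mu = 5 gives D_5.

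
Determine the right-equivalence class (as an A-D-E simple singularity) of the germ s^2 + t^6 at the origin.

A_{5}

The Hessian of f at 0 is [[2, 0], [0, 0]] with rank 1, so corank 1. A Groebner basis of the Jacobian ideal J(f) in C{s,t} is {t^5, s}; counting standard monomials gives mu = 5. Corank 1: A-series; mu = 5 gives A_5.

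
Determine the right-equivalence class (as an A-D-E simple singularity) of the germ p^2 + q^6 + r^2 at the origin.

A_5

The Hessian of f at 0 is [[2, 0, 0], [0, 0, 0], [0, 0, 2]] with rank 2, so corank 1. A Groebner basis of the Jacobian ideal J(f) in C{p,q,r} is {q^5, p, r}; counting standard monomials gives mu = 5. Corank 1: A-series; mu = 5 gives A_5.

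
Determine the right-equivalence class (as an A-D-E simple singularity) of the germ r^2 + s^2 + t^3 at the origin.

The Hessian of f at 0 has rank 2. Corank 1: A-series; mu = 2 gives A_2.

A_{2}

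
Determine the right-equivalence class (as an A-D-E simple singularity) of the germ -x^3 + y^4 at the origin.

The Hessian of f at 0 has rank 0. Corank 2; j^3 = -x^3 is a perfect cube, so E-series; the 4-jet and mu = 6 give E_6.

E6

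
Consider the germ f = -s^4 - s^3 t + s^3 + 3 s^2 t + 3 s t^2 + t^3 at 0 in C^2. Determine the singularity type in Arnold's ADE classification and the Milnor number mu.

The Hessian of f at 0 has rank 0. Corank 2; j^3 = (s + t)^3 is a perfect cube, so E-series; the 4-jet and mu = 7 give E_7.

Type E7, Milnor number mu = 7.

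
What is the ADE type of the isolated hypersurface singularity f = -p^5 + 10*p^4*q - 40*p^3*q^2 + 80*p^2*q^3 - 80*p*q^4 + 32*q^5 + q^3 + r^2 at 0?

E_8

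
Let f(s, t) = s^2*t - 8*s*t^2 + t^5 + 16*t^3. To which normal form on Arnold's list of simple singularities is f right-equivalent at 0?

The Hessian of f at 0 is [[0, 0], [0, 0]] with rank 0, so corank 2. A Groebner basis of the Jacobian ideal J(f) in C{s,t} is {s^2/5 + t^4 - 16*t^2/5, s^3 - 64*t^3, s*t - 4*t^2}; counting standard monomials gives mu = 6. Corank 2; j^3 = t*(s - 4*t)^2 has shape L^2 M (L != M), so D-series; mu = 6 gives D_6.

D_6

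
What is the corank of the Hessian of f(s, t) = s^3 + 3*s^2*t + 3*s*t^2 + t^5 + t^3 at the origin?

2

Hessian at 0 has rank 0.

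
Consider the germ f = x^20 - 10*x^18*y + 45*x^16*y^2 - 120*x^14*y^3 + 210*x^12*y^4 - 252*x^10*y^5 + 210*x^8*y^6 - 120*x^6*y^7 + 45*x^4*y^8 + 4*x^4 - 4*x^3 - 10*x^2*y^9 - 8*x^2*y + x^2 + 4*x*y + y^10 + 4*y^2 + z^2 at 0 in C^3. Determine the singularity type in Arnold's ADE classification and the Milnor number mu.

Type A_{9}, Milnor number mu = 9.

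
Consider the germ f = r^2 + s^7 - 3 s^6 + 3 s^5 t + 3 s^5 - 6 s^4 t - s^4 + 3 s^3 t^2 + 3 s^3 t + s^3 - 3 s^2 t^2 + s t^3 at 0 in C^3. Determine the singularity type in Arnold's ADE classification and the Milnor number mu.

The Hessian of f at 0 is [[0, 0, 0], [0, 0, 0], [0, 0, 2]] with rank 1, so corank 2. A Groebner basis of the Jacobian ideal J(f) in C{s,t,r} is {3*s^2 + t^4 + t^3, s^3, s^2*t - s^2 - t^3/3, -2*s^2 + s*t^2 - 2*t^3/3, r}; counting standard monomials gives mu = 7. Corank 2; j^3 = s^3 is a perfect cube, so E-series; the 4-jet and mu = 7 give E_7.

Type E7, Milnor number mu = 7.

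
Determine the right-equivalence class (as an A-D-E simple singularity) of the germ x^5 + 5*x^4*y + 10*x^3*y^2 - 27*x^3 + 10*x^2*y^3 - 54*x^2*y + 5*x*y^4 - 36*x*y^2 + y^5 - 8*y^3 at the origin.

The Hessian of f at 0 is [[0, 0], [0, 0]] with rank 0, so corank 2. A Groebner basis of the Jacobian ideal J(f) in C{x,y} is {y^5, x*y^3 + 3*y^4/4, x^2 + 4*x*y/3 + 4*y^2/9}; counting standard monomials gives mu = 8. Corank 2; j^3 = -(3*x + 2*y)^3 is a perfect cube, so E-series; the 5-jet and mu = 8 give E_8.

E8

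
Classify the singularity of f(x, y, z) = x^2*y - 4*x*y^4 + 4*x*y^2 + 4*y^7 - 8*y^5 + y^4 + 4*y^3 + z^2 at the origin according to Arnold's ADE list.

The Hessian of f at 0 is [[0, 0, 0], [0, 0, 0], [0, 0, 2]] with rank 1, so corank 2. A Groebner basis of the Jacobian ideal J(f) in C{x,y,z} is {x^3 - 2*x^2 + 8*y^2, x^2/4 + y^3 - y^2, x*y + 2*y^2, z}; counting standard monomials gives mu = 5. Corank 2; j^3 = y*(x + 2*y)^2 has shape L^2 M (L != M), so D-series; mu = 5 gives D_5.

D_5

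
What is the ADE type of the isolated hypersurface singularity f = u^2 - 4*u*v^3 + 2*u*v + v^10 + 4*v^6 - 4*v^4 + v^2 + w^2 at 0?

A_9

The Hessian of f at 0 has rank 2. Corank 1: A-series; mu = 9 gives A_9.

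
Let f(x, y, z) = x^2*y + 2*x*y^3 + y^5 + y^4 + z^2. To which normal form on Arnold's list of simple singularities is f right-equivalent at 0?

The Hessian of f at 0 is [[0, 0, 0], [0, 0, 0], [0, 0, 2]] with rank 1, so corank 2. A Groebner basis of the Jacobian ideal J(f) in C{x,y,z} is {x*y^2, x*y + y^3, x^2 - 4*x*y, z}; counting standard monomials gives mu = 5. Corank 2; j^3 = x^2*y has shape L^2 M (L != M), so D-series; mu = 5 gives D_5.

D5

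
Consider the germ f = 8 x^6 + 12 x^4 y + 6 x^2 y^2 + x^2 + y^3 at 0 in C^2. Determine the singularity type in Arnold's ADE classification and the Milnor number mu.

The Hessian of f at 0 has rank 1. Corank 1: A-series; mu = 2 gives A_2.

Type A_2, Milnor number mu = 2.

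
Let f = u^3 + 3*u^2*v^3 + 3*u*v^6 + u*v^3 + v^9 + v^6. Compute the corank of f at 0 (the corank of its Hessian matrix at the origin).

2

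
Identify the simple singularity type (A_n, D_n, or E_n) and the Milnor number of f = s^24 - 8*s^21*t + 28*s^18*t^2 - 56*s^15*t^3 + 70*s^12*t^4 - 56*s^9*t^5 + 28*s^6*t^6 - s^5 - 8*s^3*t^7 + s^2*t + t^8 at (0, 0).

Type D_9, Milnor number mu = 9.

The Hessian of f at 0 has rank 0. Corank 2; j^3 = s^2*t has shape L^2 M (L != M), so D-series; mu = 9 gives D_9.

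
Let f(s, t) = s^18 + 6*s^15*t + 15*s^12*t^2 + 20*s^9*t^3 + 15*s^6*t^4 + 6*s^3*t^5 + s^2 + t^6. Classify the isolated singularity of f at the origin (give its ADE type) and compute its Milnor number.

The Hessian of f at 0 is [[2, 0], [0, 0]] with rank 1, so corank 1. A Groebner basis of the Jacobian ideal J(f) in C{s,t} is {t^5, s}; counting standard monomials gives mu = 5. Corank 1: A-series; mu = 5 gives A_5.

Type A_{5}, Milnor number mu = 5.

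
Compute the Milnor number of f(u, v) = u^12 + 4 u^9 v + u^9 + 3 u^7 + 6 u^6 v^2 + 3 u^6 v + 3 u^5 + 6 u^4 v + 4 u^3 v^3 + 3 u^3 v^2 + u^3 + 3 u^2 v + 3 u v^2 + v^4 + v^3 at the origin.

The Hessian of f at 0 has rank 0. Corank 2; j^3 = (u + v)^3 is a perfect cube, so E-series; the 4-jet and mu = 6 give E_6.

6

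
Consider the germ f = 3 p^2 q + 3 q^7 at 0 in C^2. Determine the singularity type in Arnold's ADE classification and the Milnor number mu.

Type D_{8}, Milnor number mu = 8.

The Hessian of f at 0 is [[0, 0], [0, 0]] with rank 0, so corank 2. A Groebner basis of the Jacobian ideal J(f) in C{p,q} is {p^2/7 + q^6, p^3, p*q}; counting standard monomials gives mu = 8. Corank 2; j^3 = 3*p^2*q has shape L^2 M (L != M), so D-series; mu = 8 gives D_8.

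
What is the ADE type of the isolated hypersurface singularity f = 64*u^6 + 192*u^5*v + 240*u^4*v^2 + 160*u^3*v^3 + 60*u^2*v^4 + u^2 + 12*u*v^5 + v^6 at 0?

A5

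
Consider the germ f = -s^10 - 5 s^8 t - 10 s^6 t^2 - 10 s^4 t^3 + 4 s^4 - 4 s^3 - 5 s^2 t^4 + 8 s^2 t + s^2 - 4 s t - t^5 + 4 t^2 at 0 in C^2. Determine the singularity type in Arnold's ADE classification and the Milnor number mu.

Type A4, Milnor number mu = 4.

The Hessian of f at 0 is [[2, -4], [-4, 8]] with rank 1, so corank 1. A Groebner basis of the Jacobian ideal J(f) in C{s,t} is {-s/64 + t^3 + t^2/8 + t/32, s^2 - s/2 + t, s*t - s/8 - t^2 + t/4}; counting standard monomials gives mu = 4. Corank 1: A-series; mu = 4 gives A_4.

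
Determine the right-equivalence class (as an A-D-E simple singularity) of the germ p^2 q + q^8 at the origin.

D_9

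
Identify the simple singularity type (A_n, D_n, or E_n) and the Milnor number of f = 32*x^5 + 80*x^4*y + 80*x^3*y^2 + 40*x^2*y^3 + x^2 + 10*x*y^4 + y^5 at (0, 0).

Type A4, Milnor number mu = 4.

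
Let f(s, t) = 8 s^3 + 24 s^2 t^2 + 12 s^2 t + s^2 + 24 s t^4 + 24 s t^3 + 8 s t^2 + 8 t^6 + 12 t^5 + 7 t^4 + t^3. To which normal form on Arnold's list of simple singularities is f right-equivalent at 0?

A2

The Hessian of f at 0 has rank 1. Corank 1: A-series; mu = 2 gives A_2.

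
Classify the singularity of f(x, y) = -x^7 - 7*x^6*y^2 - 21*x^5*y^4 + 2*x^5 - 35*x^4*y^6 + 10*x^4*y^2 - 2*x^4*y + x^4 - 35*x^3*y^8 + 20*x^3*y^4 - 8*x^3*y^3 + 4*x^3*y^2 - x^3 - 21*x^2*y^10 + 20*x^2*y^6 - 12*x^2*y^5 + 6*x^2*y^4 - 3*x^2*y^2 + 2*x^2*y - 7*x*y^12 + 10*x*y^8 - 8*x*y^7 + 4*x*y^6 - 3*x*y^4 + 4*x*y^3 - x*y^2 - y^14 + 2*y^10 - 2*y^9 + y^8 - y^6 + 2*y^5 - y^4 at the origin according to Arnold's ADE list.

D_5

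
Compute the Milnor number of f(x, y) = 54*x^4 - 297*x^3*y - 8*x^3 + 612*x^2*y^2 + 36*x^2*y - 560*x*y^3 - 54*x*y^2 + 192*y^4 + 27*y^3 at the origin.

The Hessian of f at 0 has rank 0. Corank 2; j^3 = -(2*x - 3*y)^3 is a perfect cube, so E-series; the 4-jet and mu = 7 give E_7.

7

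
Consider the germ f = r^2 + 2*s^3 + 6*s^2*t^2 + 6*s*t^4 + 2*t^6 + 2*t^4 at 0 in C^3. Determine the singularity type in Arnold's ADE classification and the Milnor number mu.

Type E_{6}, Milnor number mu = 6.

The Hessian of f at 0 has rank 1. Corank 2; j^3 = 2*s^3 is a perfect cube, so E-series; the 4-jet and mu = 6 give E_6.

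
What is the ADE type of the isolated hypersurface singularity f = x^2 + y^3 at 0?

A2

The Hessian of f at 0 is [[2, 0], [0, 0]] with rank 1, so corank 1. A Groebner basis of the Jacobian ideal J(f) in C{x,y} is {y^2, x}; counting standard monomials gives mu = 2. Corank 1: A-series; mu = 2 gives A_2.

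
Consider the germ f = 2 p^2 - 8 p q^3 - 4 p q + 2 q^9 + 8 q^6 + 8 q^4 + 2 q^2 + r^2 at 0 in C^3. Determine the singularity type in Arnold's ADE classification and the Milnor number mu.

Type A8, Milnor number mu = 8.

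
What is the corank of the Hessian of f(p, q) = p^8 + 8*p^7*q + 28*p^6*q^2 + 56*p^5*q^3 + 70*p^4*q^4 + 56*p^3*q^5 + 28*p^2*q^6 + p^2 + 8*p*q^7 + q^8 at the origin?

1

The Hessian at 0 is [[2, 0], [0, 0]] of rank 1; hence corank 1.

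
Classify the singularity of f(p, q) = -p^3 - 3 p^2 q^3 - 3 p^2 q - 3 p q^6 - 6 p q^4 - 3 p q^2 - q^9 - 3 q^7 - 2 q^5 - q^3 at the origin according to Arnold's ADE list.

E_{8}

The Hessian of f at 0 is [[0, 0], [0, 0]] with rank 0, so corank 2. A Groebner basis of the Jacobian ideal J(f) in C{p,q} is {p^2/2 + p*q^3 + p*q + q^2/2, q^4, p^3 - 3*p*q^2 - 2*q^3, p^2*q + 2*p*q^2 + q^3}; counting standard monomials gives mu = 8. Corank 2; j^3 = -(p + q)^3 is a perfect cube, so E-series; the 5-jet and mu = 8 give E_8.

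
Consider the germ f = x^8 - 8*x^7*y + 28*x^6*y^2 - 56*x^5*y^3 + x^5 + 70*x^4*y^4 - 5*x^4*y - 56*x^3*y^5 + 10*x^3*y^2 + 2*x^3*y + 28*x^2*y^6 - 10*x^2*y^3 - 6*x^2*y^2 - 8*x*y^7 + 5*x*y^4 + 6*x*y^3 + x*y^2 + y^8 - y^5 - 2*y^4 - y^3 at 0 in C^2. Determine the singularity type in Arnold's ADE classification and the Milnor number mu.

Type D_{9}, Milnor number mu = 9.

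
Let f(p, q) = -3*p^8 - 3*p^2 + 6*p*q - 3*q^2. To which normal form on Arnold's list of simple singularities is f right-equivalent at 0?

A_{7}

The Hessian of f at 0 has rank 1. Corank 1: A-series; mu = 7 gives A_7.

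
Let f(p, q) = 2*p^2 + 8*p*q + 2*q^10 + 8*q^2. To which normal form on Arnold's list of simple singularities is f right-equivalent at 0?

A_{9}

The Hessian of f at 0 is [[4, 8], [8, 16]] with rank 1, so corank 1. A Groebner basis of the Jacobian ideal J(f) in C{p,q} is {q^9, p + 2*q}; counting standard monomials gives mu = 9. Corank 1: A-series; mu = 9 gives A_9.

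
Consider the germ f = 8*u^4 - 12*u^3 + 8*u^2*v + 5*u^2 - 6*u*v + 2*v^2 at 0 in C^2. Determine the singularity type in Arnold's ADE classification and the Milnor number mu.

The Hessian of f at 0 is [[10, -6], [-6, 4]] with rank 2, so corank 0. A Groebner basis of the Jacobian ideal J(f) in C{u,v} is {u, v}; counting standard monomials gives mu = 1. Corank 0: nondegenerate Morse point, so A_1.

Type A_1, Milnor number mu = 1.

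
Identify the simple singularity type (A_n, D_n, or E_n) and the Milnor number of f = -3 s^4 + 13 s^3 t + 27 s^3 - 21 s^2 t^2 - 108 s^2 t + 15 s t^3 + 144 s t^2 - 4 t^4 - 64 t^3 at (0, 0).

Type E_{7}, Milnor number mu = 7.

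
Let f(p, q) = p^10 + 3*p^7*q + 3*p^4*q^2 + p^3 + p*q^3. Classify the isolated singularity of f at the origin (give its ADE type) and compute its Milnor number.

The Hessian of f at 0 is [[0, 0], [0, 0]] with rank 0, so corank 2. A Groebner basis of the Jacobian ideal J(f) in C{p,q} is {p^3, p*q^2, 3*p^2 + q^3}; counting standard monomials gives mu = 7. Corank 2; j^3 = p^3 is a perfect cube, so E-series; the 4-jet and mu = 7 give E_7.

Type E_7, Milnor number mu = 7.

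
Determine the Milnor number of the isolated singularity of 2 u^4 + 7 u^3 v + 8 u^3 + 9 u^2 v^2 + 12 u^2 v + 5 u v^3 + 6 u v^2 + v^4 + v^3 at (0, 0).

7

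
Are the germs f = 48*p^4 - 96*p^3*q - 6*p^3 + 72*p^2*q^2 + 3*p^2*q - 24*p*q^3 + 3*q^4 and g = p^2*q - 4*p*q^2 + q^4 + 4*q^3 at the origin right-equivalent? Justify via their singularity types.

The Hessian of f at 0 has rank 0. Corank 2; j^3 = -3*p^2*(2*p - q) has shape L^2 M (L != M), so D-series; mu = 5 gives D_5. The Hessian of g at 0 has rank 0. Corank 2; j^3 = q*(p - 2*q)^2 has shape L^2 M (L != M), so D-series; mu = 5 gives D_5. Both have type D_5, hence right-equivalent.

Yes.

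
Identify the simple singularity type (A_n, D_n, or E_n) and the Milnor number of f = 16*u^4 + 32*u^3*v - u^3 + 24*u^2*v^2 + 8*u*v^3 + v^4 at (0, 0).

Type E6, Milnor number mu = 6.

The Hessian of f at 0 has rank 0. Corank 2; j^3 = -u^3 is a perfect cube, so E-series; the 4-jet and mu = 6 give E_6.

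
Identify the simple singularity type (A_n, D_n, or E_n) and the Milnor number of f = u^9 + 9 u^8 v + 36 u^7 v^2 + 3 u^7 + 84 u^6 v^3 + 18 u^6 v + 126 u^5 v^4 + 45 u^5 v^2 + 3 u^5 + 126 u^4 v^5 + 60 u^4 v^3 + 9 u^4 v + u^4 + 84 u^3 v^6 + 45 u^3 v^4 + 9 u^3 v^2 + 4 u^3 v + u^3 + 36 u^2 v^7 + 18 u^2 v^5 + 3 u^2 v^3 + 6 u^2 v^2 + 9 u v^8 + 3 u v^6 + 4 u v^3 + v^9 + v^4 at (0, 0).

Type E6, Milnor number mu = 6.

The Hessian of f at 0 is [[0, 0], [0, 0]] with rank 0, so corank 2. A Groebner basis of the Jacobian ideal J(f) in C{u,v} is {v^4, u*v^2 + v^3/3, u^2}; counting standard monomials gives mu = 6. Corank 2; j^3 = u^3 is a perfect cube, so E-series; the 4-jet and mu = 6 give E_6.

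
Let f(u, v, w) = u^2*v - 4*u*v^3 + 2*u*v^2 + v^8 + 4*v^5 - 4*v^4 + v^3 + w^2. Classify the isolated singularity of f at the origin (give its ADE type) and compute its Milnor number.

Type D9, Milnor number mu = 9.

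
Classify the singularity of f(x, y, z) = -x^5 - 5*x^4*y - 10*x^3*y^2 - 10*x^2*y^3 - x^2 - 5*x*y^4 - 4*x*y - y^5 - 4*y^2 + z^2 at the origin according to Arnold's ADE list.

A_4

The Hessian of f at 0 has rank 2. Corank 1: A-series; mu = 4 gives A_4.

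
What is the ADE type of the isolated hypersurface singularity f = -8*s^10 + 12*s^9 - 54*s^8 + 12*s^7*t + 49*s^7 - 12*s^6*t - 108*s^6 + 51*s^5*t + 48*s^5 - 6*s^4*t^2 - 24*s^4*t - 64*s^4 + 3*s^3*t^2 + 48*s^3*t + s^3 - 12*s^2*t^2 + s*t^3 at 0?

E_7

The Hessian of f at 0 has rank 0. Corank 2; j^3 = s^3 is a perfect cube, so E-series; the 4-jet and mu = 7 give E_7.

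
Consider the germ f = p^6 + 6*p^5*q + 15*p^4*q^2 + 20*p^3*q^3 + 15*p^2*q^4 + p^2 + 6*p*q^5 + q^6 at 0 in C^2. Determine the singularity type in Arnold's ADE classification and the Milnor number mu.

The Hessian of f at 0 has rank 1. Corank 1: A-series; mu = 5 gives A_5.

Type A_5, Milnor number mu = 5.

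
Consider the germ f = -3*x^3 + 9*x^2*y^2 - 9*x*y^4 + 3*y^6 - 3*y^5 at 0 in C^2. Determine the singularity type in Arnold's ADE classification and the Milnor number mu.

Type E8, Milnor number mu = 8.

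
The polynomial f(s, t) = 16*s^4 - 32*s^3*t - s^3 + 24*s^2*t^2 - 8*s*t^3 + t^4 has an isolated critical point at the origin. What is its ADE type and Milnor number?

The Hessian of f at 0 is [[0, 0], [0, 0]] with rank 0, so corank 2. A Groebner basis of the Jacobian ideal J(f) in C{s,t} is {t^4, s*t^2 - t^3/6, s^2}; counting standard monomials gives mu = 6. Corank 2; j^3 = -s^3 is a perfect cube, so E-series; the 4-jet and mu = 6 give E_6.

Type E_6, Milnor number mu = 6.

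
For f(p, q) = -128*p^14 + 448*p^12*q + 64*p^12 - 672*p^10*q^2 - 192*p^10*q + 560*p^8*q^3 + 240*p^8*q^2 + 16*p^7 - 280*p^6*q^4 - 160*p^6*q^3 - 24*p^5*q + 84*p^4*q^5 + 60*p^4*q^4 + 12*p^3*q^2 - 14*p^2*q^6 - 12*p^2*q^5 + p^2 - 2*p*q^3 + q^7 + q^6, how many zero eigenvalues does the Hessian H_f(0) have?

1

Hessian at 0 has rank 1.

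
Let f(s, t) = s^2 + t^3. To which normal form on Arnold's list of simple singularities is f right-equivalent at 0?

A_2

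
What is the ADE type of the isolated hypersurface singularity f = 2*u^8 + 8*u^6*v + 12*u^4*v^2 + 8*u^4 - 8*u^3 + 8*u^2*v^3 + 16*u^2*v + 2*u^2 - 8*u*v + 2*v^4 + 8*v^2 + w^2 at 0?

The Hessian of f at 0 has rank 2. Corank 1: A-series; mu = 3 gives A_3.

A_3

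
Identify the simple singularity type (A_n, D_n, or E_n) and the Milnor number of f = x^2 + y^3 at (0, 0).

Type A_{2}, Milnor number mu = 2.

The Hessian of f at 0 is [[2, 0], [0, 0]] with rank 1, so corank 1. A Groebner basis of the Jacobian ideal J(f) in C{x,y} is {y^2, x}; counting standard monomials gives mu = 2. Corank 1: A-series; mu = 2 gives A_2.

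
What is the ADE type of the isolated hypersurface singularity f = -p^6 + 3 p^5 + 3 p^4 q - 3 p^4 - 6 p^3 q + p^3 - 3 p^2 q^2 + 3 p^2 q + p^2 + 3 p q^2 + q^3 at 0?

The Hessian of f at 0 is [[2, 0], [0, 0]] with rank 1, so corank 1. A Groebner basis of the Jacobian ideal J(f) in C{p,q} is {q^2, p}; counting standard monomials gives mu = 2. Corank 1: A-series; mu = 2 gives A_2.

A_{2}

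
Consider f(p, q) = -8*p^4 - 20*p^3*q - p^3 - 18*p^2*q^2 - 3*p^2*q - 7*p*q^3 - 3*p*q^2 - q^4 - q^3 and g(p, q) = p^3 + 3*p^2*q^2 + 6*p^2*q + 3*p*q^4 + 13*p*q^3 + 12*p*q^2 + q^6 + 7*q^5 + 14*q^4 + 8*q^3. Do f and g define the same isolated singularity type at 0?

Yes.

The Hessian of f at 0 has rank 0. Corank 2; j^3 = -(p + q)^3 is a perfect cube, so E-series; the 4-jet and mu = 7 give E_7. The Hessian of g at 0 has rank 0. Corank 2; j^3 = (p + 2*q)^3 is a perfect cube, so E-series; the 4-jet and mu = 7 give E_7. Both have type E_7, hence right-equivalent.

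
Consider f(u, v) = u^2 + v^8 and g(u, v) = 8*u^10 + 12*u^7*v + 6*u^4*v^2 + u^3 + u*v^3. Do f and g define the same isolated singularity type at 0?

No.

The Hessian of f at 0 has rank 1. Corank 1: A-series; mu = 7 gives A_7. The Hessian of g at 0 has rank 0. Corank 2; j^3 = u^3 is a perfect cube, so E-series; the 4-jet and mu = 7 give E_7. f is A_7 but g is E_7, hence not right-equivalent.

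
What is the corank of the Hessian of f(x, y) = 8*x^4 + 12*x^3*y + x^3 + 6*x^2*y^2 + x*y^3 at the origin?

2

Hessian at 0 has rank 0.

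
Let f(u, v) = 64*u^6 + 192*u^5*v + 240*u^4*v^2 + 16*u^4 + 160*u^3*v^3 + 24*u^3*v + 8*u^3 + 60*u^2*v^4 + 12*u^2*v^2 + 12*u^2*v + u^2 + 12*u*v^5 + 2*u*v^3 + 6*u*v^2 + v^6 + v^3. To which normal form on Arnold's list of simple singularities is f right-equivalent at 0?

The Hessian of f at 0 is [[2, 0], [0, 0]] with rank 1, so corank 1. A Groebner basis of the Jacobian ideal J(f) in C{u,v} is {v^2, u}; counting standard monomials gives mu = 2. Corank 1: A-series; mu = 2 gives A_2.

A2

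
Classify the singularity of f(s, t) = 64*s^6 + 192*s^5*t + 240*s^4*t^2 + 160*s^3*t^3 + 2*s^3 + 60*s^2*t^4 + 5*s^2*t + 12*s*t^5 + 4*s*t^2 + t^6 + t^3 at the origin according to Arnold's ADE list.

D_{7}

The Hessian of f at 0 is [[0, 0], [0, 0]] with rank 0, so corank 2. A Groebner basis of the Jacobian ideal J(f) in C{s,t} is {-s*t/12 + t^5 - t^2/12, s*t^2 + t^3, s^2 + 3*s*t/2 + t^2/2}; counting standard monomials gives mu = 7. Corank 2; j^3 = (s + t)^2*(2*s + t) has shape L^2 M (L != M), so D-series; mu = 7 gives D_7.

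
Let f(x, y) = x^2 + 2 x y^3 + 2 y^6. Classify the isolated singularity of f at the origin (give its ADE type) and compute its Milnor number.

Type A5, Milnor number mu = 5.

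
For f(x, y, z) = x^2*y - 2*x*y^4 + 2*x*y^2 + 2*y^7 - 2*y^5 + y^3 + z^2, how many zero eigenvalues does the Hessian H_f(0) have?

Hessian at 0 has rank 1.

2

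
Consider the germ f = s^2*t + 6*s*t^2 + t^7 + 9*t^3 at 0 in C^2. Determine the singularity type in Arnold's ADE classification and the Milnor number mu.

Type D8, Milnor number mu = 8.

The Hessian of f at 0 has rank 0. Corank 2; j^3 = t*(s + 3*t)^2 has shape L^2 M (L != M), so D-series; mu = 8 gives D_8.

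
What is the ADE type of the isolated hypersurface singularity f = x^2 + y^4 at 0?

The Hessian of f at 0 has rank 1. Corank 1: A-series; mu = 3 gives A_3.

A_{3}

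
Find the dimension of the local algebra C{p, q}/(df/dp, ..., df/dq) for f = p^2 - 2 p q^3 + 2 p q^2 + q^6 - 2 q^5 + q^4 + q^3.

2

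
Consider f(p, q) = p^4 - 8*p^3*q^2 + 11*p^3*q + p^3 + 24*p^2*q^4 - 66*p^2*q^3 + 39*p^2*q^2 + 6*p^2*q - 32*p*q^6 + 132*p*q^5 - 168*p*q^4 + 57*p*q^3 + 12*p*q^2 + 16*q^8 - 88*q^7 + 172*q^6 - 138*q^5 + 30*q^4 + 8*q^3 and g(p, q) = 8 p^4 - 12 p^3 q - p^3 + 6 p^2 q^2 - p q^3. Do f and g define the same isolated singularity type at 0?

Yes.

The Hessian of f at 0 is [[0, 0], [0, 0]] with rank 0, so corank 2. A Groebner basis of the Jacobian ideal J(f) in C{p,q} is {-3*p^2/19 - 12*p*q/19 + q^4 - q^3/19 - 12*q^2/19, p^3 - 102*p^2/19 - 408*p*q/19 + 118*q^3/19 - 408*q^2/19, p^2*q + 33*p^2/19 + 132*p*q/19 - 65*q^3/19 + 132*q^2/19, -8*p^2/19 + p*q^2 - 32*p*q/19 + 106*q^3/57 - 32*q^2/19}; counting standard monomials gives mu = 7. Corank 2; j^3 = (p + 2*q)^3 is a perfect cube, so E-series; the 4-jet and mu = 7 give E_7. The Hessian of g at 0 is [[0, 0], [0, 0]] with rank 0, so corank 2. A Groebner basis of the Jacobian ideal J(g) in C{p,q} is {3*p^2/4 + q^4 + q^3/4, p^3, p^2*q - p^2/4 - q^3/12, -p^2 + p*q^2 - q^3/3}; counting standard monomials gives mu = 7. Corank 2; j^3 = -p^3 is a perfect cube, so E-series; the 4-jet and mu = 7 give E_7. Both have type E_7, hence right-equivalent.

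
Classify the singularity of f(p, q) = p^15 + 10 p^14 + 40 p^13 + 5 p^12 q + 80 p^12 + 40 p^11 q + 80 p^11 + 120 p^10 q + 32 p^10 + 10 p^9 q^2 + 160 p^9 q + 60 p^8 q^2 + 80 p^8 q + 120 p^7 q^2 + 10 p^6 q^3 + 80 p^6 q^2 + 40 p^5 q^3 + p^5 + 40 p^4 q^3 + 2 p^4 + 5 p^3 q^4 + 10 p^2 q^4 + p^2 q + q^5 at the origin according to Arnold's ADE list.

The Hessian of f at 0 has rank 0. Corank 2; j^3 = p^2*q has shape L^2 M (L != M), so D-series; mu = 6 gives D_6.

D_6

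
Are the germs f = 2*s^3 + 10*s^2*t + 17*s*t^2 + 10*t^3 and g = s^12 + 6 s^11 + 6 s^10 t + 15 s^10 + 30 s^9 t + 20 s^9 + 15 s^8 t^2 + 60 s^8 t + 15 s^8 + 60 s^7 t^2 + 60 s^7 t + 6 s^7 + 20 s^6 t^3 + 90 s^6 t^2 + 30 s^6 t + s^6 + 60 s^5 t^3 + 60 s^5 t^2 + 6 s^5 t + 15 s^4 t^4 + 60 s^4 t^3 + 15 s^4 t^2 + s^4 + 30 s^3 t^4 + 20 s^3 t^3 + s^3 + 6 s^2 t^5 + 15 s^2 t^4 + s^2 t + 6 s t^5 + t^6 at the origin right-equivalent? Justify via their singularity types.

The Hessian of f at 0 is [[0, 0], [0, 0]] with rank 0, so corank 2. A Groebner basis of the Jacobian ideal J(f) in C{s,t} is {t^3, s^2 - 11*t^2/2, s*t + 5*t^2/2}; counting standard monomials gives mu = 4. Corank 2; j^3 = (s + 2*t)*(2*s^2 + 6*s*t + 5*t^2) splits into three distinct lines over C (the quadratic factor has nonzero discriminant), so D_4. The Hessian of g at 0 is [[0, 0], [0, 0]] with rank 0, so corank 2. A Groebner basis of the Jacobian ideal J(g) in C{s,t} is {-s*t/6 + t^5, s*t^2, s^2 + s*t}; counting standard monomials gives mu = 7. Corank 2; j^3 = s^2*(s + t) has shape L^2 M (L != M), so D-series; mu = 7 gives D_7. f is D_4 but g is D_7, hence not right-equivalent.

No.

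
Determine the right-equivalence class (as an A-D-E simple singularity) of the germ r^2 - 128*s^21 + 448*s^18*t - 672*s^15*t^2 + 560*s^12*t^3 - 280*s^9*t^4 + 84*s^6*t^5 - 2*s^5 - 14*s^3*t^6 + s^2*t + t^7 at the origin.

The Hessian of f at 0 has rank 1. Corank 2; j^3 = s^2*t has shape L^2 M (L != M), so D-series; mu = 8 gives D_8.

D_{8}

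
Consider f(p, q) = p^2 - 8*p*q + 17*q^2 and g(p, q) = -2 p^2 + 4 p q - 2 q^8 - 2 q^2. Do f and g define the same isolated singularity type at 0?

The Hessian of f at 0 is [[2, -8], [-8, 34]] with rank 2, so corank 0. A Groebner basis of the Jacobian ideal J(f) in C{p,q} is {p, q}; counting standard monomials gives mu = 1. Corank 0: nondegenerate Morse point, so A_1. The Hessian of g at 0 is [[-4, 4], [4, -4]] with rank 1, so corank 1. A Groebner basis of the Jacobian ideal J(g) in C{p,q} is {q^7, p - q}; counting standard monomials gives mu = 7. Corank 1: A-series; mu = 7 gives A_7. f is A_1 but g is A_7, hence not right-equivalent.

No.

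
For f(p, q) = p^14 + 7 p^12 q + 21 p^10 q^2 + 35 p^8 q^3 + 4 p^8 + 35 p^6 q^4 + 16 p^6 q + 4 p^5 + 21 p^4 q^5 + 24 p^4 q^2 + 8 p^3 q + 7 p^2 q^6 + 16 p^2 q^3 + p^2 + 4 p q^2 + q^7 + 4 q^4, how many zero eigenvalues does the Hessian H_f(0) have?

1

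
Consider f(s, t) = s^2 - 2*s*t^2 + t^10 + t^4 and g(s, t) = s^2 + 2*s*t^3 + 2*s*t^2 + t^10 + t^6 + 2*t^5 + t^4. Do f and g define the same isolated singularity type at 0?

Yes.

The Hessian of f at 0 has rank 1. Corank 1: A-series; mu = 9 gives A_9. The Hessian of g at 0 has rank 1. Corank 1: A-series; mu = 9 gives A_9. Both have type A_9, hence right-equivalent.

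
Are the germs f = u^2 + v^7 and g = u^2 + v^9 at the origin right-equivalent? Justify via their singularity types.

The Hessian of f at 0 has rank 1. Corank 1: A-series; mu = 6 gives A_6. The Hessian of g at 0 has rank 1. Corank 1: A-series; mu = 8 gives A_8. f is A_6 but g is A_8, hence not right-equivalent.

No.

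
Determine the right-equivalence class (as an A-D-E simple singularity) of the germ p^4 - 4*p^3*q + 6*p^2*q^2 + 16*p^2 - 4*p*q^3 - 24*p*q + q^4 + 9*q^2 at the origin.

The Hessian of f at 0 is [[32, -24], [-24, 18]] with rank 1, so corank 1. A Groebner basis of the Jacobian ideal J(f) in C{p,q} is {q^3, p - 3*q/4}; counting standard monomials gives mu = 3. Corank 1: A-series; mu = 3 gives A_3.

A3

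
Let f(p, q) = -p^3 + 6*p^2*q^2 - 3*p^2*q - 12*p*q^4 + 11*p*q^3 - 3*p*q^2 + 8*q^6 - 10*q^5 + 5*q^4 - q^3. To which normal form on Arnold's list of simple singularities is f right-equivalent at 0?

The Hessian of f at 0 is [[0, 0], [0, 0]] with rank 0, so corank 2. A Groebner basis of the Jacobian ideal J(f) in C{p,q} is {-p^2/4 - p*q/2 + q^4 - q^3/12 - q^2/4, p^3 - 7*p^2/4 - 7*p*q/2 + 5*q^3/12 - 7*q^2/4, p^2*q + 13*p^2/12 + 13*p*q/6 - 23*q^3/36 + 13*q^2/12, -p^2/2 + p*q^2 - p*q + 5*q^3/6 - q^2/2}; counting standard monomials gives mu = 7. Corank 2; j^3 = -(p + q)^3 is a perfect cube, so E-series; the 4-jet and mu = 7 give E_7.

E_7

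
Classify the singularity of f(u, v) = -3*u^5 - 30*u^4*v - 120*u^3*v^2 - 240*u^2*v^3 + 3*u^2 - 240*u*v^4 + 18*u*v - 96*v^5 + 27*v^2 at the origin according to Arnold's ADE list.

The Hessian of f at 0 has rank 1. Corank 1: A-series; mu = 4 gives A_4.

A_4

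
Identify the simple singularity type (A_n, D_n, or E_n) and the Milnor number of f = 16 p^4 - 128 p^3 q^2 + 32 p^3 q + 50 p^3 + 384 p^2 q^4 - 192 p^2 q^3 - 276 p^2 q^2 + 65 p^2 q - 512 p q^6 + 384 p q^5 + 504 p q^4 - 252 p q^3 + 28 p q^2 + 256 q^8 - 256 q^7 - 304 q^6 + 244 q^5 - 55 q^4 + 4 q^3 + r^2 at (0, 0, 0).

Type D_{5}, Milnor number mu = 5.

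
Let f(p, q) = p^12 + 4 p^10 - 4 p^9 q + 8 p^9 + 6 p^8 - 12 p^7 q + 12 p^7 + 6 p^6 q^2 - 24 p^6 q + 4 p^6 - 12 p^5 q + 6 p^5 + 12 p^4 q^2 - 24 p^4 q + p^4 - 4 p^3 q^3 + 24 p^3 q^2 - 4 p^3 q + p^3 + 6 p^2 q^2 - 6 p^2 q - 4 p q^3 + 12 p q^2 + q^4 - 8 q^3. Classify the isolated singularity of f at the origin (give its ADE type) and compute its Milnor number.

The Hessian of f at 0 is [[0, 0], [0, 0]] with rank 0, so corank 2. A Groebner basis of the Jacobian ideal J(f) in C{p,q} is {q^4, p*q^2 - 5*q^3/3, p^2 - 4*p*q + 4*q^2}; counting standard monomials gives mu = 6. Corank 2; j^3 = (p - 2*q)^3 is a perfect cube, so E-series; the 4-jet and mu = 6 give E_6.

Type E6, Milnor number mu = 6.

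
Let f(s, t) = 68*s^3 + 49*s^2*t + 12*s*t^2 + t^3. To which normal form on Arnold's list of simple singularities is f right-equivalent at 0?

D4

The Hessian of f at 0 is [[0, 0], [0, 0]] with rank 0, so corank 2. A Groebner basis of the Jacobian ideal J(f) in C{s,t} is {t^3, s^2 - 3*t^2/47, s*t + 12*t^2/47}; counting standard monomials gives mu = 4. Corank 2; j^3 = (4*s + t)*(17*s^2 + 8*s*t + t^2) splits into three distinct lines over C (the quadratic factor has nonzero discriminant), so D_4.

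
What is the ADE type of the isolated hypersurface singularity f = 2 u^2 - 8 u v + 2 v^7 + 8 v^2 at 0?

A_6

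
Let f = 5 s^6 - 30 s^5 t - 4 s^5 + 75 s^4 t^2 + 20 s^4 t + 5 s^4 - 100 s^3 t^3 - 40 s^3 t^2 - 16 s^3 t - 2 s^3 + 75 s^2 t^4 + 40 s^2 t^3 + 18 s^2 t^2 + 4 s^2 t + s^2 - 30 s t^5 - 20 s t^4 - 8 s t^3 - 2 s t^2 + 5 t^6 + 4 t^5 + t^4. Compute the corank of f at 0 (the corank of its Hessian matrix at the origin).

1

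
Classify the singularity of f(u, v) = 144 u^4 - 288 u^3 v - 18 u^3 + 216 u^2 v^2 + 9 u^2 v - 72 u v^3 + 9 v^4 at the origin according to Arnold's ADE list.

The Hessian of f at 0 has rank 0. Corank 2; j^3 = -9*u^2*(2*u - v) has shape L^2 M (L != M), so D-series; mu = 5 gives D_5.

D5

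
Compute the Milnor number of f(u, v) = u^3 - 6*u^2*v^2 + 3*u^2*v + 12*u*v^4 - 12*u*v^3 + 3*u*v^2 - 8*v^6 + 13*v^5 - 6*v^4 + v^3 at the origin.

8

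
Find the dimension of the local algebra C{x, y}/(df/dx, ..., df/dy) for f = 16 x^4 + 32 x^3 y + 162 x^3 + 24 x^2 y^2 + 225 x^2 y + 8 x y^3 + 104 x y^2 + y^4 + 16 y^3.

The Hessian of f at 0 is [[0, 0], [0, 0]] with rank 0, so corank 2. A Groebner basis of the Jacobian ideal J(f) in C{x,y} is {x*y^2 + 729*x*y/2 + 162*y^2, -6561*x*y/8 + y^3 - 729*y^2/2, x^2 + 17*x*y/18 + 2*y^2/9}; counting standard monomials gives mu = 5. Corank 2; j^3 = (2*x + y)*(9*x + 4*y)^2 has shape L^2 M (L != M), so D-series; mu = 5 gives D_5.

5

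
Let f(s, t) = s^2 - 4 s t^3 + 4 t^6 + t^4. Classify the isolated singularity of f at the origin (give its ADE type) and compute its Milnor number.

Type A_{3}, Milnor number mu = 3.

The Hessian of f at 0 is [[2, 0], [0, 0]] with rank 1, so corank 1. A Groebner basis of the Jacobian ideal J(f) in C{s,t} is {t^3, s}; counting standard monomials gives mu = 3. Corank 1: A-series; mu = 3 gives A_3.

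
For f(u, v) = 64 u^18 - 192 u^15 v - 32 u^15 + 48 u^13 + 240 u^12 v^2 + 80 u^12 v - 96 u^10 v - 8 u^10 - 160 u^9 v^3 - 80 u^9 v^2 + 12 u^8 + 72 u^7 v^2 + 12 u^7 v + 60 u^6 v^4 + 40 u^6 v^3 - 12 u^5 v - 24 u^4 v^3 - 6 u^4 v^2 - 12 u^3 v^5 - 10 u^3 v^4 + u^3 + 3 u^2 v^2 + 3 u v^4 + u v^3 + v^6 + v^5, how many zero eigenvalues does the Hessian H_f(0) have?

Hessian at 0 has rank 0.

2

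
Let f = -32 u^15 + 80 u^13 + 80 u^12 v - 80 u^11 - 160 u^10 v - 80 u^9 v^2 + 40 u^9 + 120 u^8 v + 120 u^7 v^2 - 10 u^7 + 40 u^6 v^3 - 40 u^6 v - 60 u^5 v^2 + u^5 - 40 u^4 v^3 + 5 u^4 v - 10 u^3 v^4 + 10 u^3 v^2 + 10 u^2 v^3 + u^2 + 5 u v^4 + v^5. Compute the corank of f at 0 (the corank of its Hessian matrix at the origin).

1

The Hessian at 0 is [[2, 0], [0, 0]] of rank 1; hence corank 1.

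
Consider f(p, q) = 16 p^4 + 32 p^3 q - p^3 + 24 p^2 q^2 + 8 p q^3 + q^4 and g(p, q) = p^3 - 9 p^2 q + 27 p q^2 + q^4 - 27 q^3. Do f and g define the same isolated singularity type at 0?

Yes.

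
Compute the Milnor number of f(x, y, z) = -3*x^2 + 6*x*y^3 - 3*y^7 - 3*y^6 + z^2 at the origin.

The Hessian of f at 0 is [[-6, 0, 0], [0, 0, 0], [0, 0, 2]] with rank 2, so corank 1. A Groebner basis of the Jacobian ideal J(f) in C{x,y,z} is {-x + y^3, x^2, z}; counting standard monomials gives mu = 6. Corank 1: A-series; mu = 6 gives A_6.

6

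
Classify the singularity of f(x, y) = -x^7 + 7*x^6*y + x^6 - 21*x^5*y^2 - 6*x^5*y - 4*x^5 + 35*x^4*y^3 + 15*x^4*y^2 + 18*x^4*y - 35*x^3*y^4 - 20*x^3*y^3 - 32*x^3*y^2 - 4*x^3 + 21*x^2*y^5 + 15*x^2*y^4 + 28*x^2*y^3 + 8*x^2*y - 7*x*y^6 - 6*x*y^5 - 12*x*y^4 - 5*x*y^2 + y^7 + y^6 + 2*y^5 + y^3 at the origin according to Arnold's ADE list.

D_7

The Hessian of f at 0 has rank 0. Corank 2; j^3 = -(x - y)*(2*x - y)^2 has shape L^2 M (L != M), so D-series; mu = 7 gives D_7.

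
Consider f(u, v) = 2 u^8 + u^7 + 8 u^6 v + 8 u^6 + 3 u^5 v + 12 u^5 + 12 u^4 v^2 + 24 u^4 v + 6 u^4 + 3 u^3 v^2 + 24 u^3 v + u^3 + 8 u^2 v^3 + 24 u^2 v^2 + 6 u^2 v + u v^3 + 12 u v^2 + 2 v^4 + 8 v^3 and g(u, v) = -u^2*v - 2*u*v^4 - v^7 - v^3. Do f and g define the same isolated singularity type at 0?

No.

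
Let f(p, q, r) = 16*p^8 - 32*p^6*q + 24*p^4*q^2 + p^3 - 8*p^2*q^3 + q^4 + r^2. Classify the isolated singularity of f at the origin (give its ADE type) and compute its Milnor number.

Type E_{6}, Milnor number mu = 6.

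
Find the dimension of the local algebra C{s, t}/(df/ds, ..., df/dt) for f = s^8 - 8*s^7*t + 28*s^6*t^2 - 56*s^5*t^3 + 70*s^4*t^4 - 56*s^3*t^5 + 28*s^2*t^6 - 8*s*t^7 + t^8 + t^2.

7

The Hessian of f at 0 is [[0, 0], [0, 2]] with rank 1, so corank 1. A Groebner basis of the Jacobian ideal J(f) in C{s,t} is {s^7, t}; counting standard monomials gives mu = 7. Corank 1: A-series; mu = 7 gives A_7.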